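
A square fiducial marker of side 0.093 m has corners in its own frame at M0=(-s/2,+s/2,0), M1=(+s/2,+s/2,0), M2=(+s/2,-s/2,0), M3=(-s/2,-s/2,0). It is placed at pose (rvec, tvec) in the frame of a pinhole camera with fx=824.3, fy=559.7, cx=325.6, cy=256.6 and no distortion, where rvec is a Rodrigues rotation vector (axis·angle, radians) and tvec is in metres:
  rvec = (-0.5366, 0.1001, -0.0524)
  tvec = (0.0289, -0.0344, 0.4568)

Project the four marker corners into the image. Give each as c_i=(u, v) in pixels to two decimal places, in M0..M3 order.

Intrinsics K: fx=824.3, fy=559.7, cx=325.6, cy=256.6
Marker side s = 0.093 m; corners in marker frame (Z=0):
  M0 = (-0.0465, +0.0465, 0)
  M1 = (+0.0465, +0.0465, 0)
  M2 = (+0.0465, -0.0465, 0)
  M3 = (-0.0465, -0.0465, 0)
rvec = (-0.5366, 0.1001, -0.0524), |rvec| = θ = 0.54837 rad = 31.419°
Rodrigues: sinθ=0.52129, 1−cosθ=0.14662; R = I + sinθ·[k]× + (1−cosθ)·[k]×²:
    [+0.99378 +0.02362 +0.10887]
    [-0.07600 +0.85826 +0.50755]
    [-0.08145 -0.51267 +0.85472]
t = (0.0289, -0.0344, 0.4568) m
M0: Pc = R·M0+t = (-0.01621, +0.00904, +0.43675); u = 824.3·(-0.01621)/0.43675 + 325.6 = 295.0020, v = 559.7·(+0.00904)/0.43675 + 256.6 = 268.1893
M1: Pc = R·M1+t = (+0.07621, +0.00198, +0.42917); u = 824.3·(+0.07621)/0.42917 + 325.6 = 471.9722, v = 559.7·(+0.00198)/0.42917 + 256.6 = 259.1758
M2: Pc = R·M2+t = (+0.07401, -0.07784, +0.47685); u = 824.3·(+0.07401)/0.47685 + 325.6 = 453.5396, v = 559.7·(-0.07784)/0.47685 + 256.6 = 165.2321
M3: Pc = R·M3+t = (-0.01841, -0.07078, +0.48443); u = 824.3·(-0.01841)/0.48443 + 325.6 = 294.2752, v = 559.7·(-0.07078)/0.48443 + 256.6 = 174.8274

c0=(295.00, 268.19) c1=(471.97, 259.18) c2=(453.54, 165.23) c3=(294.28, 174.83)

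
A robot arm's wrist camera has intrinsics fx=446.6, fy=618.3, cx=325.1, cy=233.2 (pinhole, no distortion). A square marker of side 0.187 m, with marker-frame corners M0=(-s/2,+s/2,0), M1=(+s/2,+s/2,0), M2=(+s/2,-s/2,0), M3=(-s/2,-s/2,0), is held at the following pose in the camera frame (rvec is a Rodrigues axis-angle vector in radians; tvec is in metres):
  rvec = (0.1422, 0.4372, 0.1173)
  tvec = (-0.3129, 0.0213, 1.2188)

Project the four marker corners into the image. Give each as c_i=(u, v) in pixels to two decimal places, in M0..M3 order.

Intrinsics K: fx=446.6, fy=618.3, cx=325.1, cy=233.2
Marker side s = 0.187 m; corners in marker frame (Z=0):
  M0 = (-0.0935, +0.0935, 0)
  M1 = (+0.0935, +0.0935, 0)
  M2 = (+0.0935, -0.0935, 0)
  M3 = (-0.0935, -0.0935, 0)
rvec = (0.1422, 0.4372, 0.1173), |rvec| = θ = 0.47447 rad = 27.185°
Rodrigues: sinθ=0.45687, 1−cosθ=0.11047; R = I + sinθ·[k]× + (1−cosθ)·[k]×²:
    [+0.89946 -0.08244 +0.42916]
    [+0.14345 +0.98333 -0.11176]
    [-0.41279 +0.16209 +0.89629]
t = (-0.3129, 0.0213, 1.2188) m
M0: Pc = R·M0+t = (-0.40471, +0.09983, +1.27255); u = 446.6·(-0.40471)/1.27255 + 325.1 = 183.0685, v = 618.3·(+0.09983)/1.27255 + 233.2 = 281.7039
M1: Pc = R·M1+t = (-0.23651, +0.12665, +1.19536); u = 446.6·(-0.23651)/1.19536 + 325.1 = 236.7374, v = 618.3·(+0.12665)/1.19536 + 233.2 = 298.7118
M2: Pc = R·M2+t = (-0.22109, -0.05723, +1.16505); u = 446.6·(-0.22109)/1.16505 + 325.1 = 240.3482, v = 618.3·(-0.05723)/1.16505 + 233.2 = 202.8286
M3: Pc = R·M3+t = (-0.38929, -0.08405, +1.24224); u = 446.6·(-0.38929)/1.24224 + 325.1 = 185.1455, v = 618.3·(-0.08405)/1.24224 + 233.2 = 191.3639

c0=(183.07, 281.70) c1=(236.74, 298.71) c2=(240.35, 202.83) c3=(185.15, 191.36)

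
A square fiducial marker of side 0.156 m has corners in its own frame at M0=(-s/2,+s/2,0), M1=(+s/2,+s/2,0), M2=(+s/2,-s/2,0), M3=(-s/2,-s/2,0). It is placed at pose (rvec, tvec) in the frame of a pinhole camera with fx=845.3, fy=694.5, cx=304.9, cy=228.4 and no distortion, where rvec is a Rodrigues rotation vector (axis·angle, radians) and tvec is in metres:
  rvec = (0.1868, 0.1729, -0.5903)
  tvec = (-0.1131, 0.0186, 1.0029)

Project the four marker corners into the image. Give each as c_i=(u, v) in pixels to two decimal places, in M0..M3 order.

Intrinsics K: fx=845.3, fy=694.5, cx=304.9, cy=228.4
Marker side s = 0.156 m; corners in marker frame (Z=0):
  M0 = (-0.0780, +0.0780, 0)
  M1 = (+0.0780, +0.0780, 0)
  M2 = (+0.0780, -0.0780, 0)
  M3 = (-0.0780, -0.0780, 0)
rvec = (0.1868, 0.1729, -0.5903), |rvec| = θ = 0.64284 rad = 36.832°
Rodrigues: sinθ=0.59947, 1−cosθ=0.19960; R = I + sinθ·[k]× + (1−cosθ)·[k]×²:
    [+0.81725 +0.56608 +0.10797]
    [-0.53488 +0.81484 -0.22350]
    [-0.21450 +0.12490 +0.96871]
t = (-0.1131, 0.0186, 1.0029) m
M0: Pc = R·M0+t = (-0.13269, +0.12388, +1.02937); u = 845.3·(-0.13269)/1.02937 + 304.9 = 195.9363, v = 694.5·(+0.12388)/1.02937 + 228.4 = 311.9780
M1: Pc = R·M1+t = (-0.00520, +0.04044, +0.99591); u = 845.3·(-0.00520)/0.99591 + 304.9 = 300.4860, v = 694.5·(+0.04044)/0.99591 + 228.4 = 256.5988
M2: Pc = R·M2+t = (-0.09351, -0.08668, +0.97643); u = 845.3·(-0.09351)/0.97643 + 304.9 = 223.9492, v = 694.5·(-0.08668)/0.97643 + 228.4 = 166.7492
M3: Pc = R·M3+t = (-0.22100, -0.00324, +1.00989); u = 845.3·(-0.22100)/1.00989 + 304.9 = 119.9183, v = 694.5·(-0.00324)/1.00989 + 228.4 = 226.1739

c0=(195.94, 311.98) c1=(300.49, 256.60) c2=(223.95, 166.75) c3=(119.92, 226.17)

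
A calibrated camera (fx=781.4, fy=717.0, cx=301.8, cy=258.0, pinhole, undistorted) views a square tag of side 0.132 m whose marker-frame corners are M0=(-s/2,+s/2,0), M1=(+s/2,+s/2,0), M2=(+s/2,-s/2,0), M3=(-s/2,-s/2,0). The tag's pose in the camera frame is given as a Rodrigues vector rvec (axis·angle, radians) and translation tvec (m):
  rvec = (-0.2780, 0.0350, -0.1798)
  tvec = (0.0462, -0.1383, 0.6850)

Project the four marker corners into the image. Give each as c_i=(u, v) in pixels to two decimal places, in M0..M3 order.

Intrinsics K: fx=781.4, fy=717.0, cx=301.8, cy=258.0
Marker side s = 0.132 m; corners in marker frame (Z=0):
  M0 = (-0.0660, +0.0660, 0)
  M1 = (+0.0660, +0.0660, 0)
  M2 = (+0.0660, -0.0660, 0)
  M3 = (-0.0660, -0.0660, 0)
rvec = (-0.2780, 0.0350, -0.1798), |rvec| = θ = 0.33292 rad = 19.075°
Rodrigues: sinθ=0.32681, 1−cosθ=0.05491; R = I + sinθ·[k]× + (1−cosθ)·[k]×²:
    [+0.98338 +0.17168 +0.05912]
    [-0.18132 +0.94570 +0.26978]
    [-0.00959 -0.27601 +0.96111]
t = (0.0462, -0.1383, 0.6850) m
M0: Pc = R·M0+t = (-0.00737, -0.06392, +0.66742); u = 781.4·(-0.00737)/0.66742 + 301.8 = 293.1687, v = 717.0·(-0.06392)/0.66742 + 258.0 = 189.3345
M1: Pc = R·M1+t = (+0.12243, -0.08785, +0.66615); u = 781.4·(+0.12243)/0.66615 + 301.8 = 445.4157, v = 717.0·(-0.08785)/0.66615 + 258.0 = 163.4431
M2: Pc = R·M2+t = (+0.09977, -0.21268, +0.70258); u = 781.4·(+0.09977)/0.70258 + 301.8 = 412.7648, v = 717.0·(-0.21268)/0.70258 + 258.0 = 40.9529
M3: Pc = R·M3+t = (-0.03003, -0.18875, +0.70385); u = 781.4·(-0.03003)/0.70385 + 301.8 = 268.4573, v = 717.0·(-0.18875)/0.70385 + 258.0 = 65.7244

c0=(293.17, 189.33) c1=(445.42, 163.44) c2=(412.76, 40.95) c3=(268.46, 65.72)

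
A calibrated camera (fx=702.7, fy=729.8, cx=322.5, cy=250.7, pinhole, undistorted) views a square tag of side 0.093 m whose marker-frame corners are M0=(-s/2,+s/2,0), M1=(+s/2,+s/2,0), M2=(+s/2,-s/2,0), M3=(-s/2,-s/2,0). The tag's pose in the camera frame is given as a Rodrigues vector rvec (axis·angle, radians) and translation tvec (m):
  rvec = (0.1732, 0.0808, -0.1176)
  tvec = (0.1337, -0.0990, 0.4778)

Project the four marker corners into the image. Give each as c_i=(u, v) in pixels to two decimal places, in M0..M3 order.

c0=(456.53, 178.55) c1=(593.26, 161.84) c2=(584.95, 16.36) c3=(443.89, 36.20)

Intrinsics K: fx=702.7, fy=729.8, cx=322.5, cy=250.7
Marker side s = 0.093 m; corners in marker frame (Z=0):
  M0 = (-0.0465, +0.0465, 0)
  M1 = (+0.0465, +0.0465, 0)
  M2 = (+0.0465, -0.0465, 0)
  M3 = (-0.0465, -0.0465, 0)
rvec = (0.1732, 0.0808, -0.1176), |rvec| = θ = 0.22440 rad = 12.857°
Rodrigues: sinθ=0.22252, 1−cosθ=0.02507; R = I + sinθ·[k]× + (1−cosθ)·[k]×²:
    [+0.98986 +0.12358 +0.06998]
    [-0.10965 +0.97818 -0.17648]
    [-0.09027 +0.16702 +0.98181]
t = (0.1337, -0.0990, 0.4778) m
M0: Pc = R·M0+t = (+0.09342, -0.04842, +0.48976); u = 702.7·(+0.09342)/0.48976 + 322.5 = 456.5336, v = 729.8·(-0.04842)/0.48976 + 250.7 = 178.5548
M1: Pc = R·M1+t = (+0.18548, -0.05861, +0.48137); u = 702.7·(+0.18548)/0.48137 + 322.5 = 593.2558, v = 729.8·(-0.05861)/0.48137 + 250.7 = 161.8368
M2: Pc = R·M2+t = (+0.17398, -0.14958, +0.46584); u = 702.7·(+0.17398)/0.46584 + 322.5 = 584.9466, v = 729.8·(-0.14958)/0.46584 + 250.7 = 16.3552
M3: Pc = R·M3+t = (+0.08192, -0.13939, +0.47423); u = 702.7·(+0.08192)/0.47423 + 322.5 = 443.8934, v = 729.8·(-0.13939)/0.47423 + 250.7 = 36.1961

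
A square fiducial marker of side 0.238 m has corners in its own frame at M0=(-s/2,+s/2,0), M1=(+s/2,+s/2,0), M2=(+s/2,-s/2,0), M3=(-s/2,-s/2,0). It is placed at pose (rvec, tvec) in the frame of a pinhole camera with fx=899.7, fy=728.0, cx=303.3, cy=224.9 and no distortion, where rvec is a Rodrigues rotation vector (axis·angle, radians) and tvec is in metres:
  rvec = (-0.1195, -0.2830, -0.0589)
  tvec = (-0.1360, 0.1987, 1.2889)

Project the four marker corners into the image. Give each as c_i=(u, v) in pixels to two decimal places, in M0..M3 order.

c0=(128.64, 413.33) c1=(294.34, 398.22) c2=(282.53, 266.25) c3=(119.61, 274.06)

Intrinsics K: fx=899.7, fy=728.0, cx=303.3, cy=224.9
Marker side s = 0.238 m; corners in marker frame (Z=0):
  M0 = (-0.1190, +0.1190, 0)
  M1 = (+0.1190, +0.1190, 0)
  M2 = (+0.1190, -0.1190, 0)
  M3 = (-0.1190, -0.1190, 0)
rvec = (-0.1195, -0.2830, -0.0589), |rvec| = θ = 0.31279 rad = 17.922°
Rodrigues: sinθ=0.30772, 1−cosθ=0.04852; R = I + sinθ·[k]× + (1−cosθ)·[k]×²:
    [+0.95856 +0.07472 -0.27492]
    [-0.04117 +0.99120 +0.12583]
    [+0.28190 -0.10929 +0.95320]
t = (-0.1360, 0.1987, 1.2889) m
M0: Pc = R·M0+t = (-0.24118, +0.32155, +1.24235); u = 899.7·(-0.24118)/1.24235 + 303.3 = 128.6409, v = 728.0·(+0.32155)/1.24235 + 224.9 = 413.3253
M1: Pc = R·M1+t = (-0.01304, +0.31175, +1.30944); u = 899.7·(-0.01304)/1.30944 + 303.3 = 294.3403, v = 728.0·(+0.31175)/1.30944 + 224.9 = 398.2231
M2: Pc = R·M2+t = (-0.03082, +0.07585, +1.33545); u = 899.7·(-0.03082)/1.33545 + 303.3 = 282.5347, v = 728.0·(+0.07585)/1.33545 + 224.9 = 266.2473
M3: Pc = R·M3+t = (-0.25896, +0.08565, +1.26836); u = 899.7·(-0.25896)/1.26836 + 303.3 = 119.6091, v = 728.0·(+0.08565)/1.26836 + 224.9 = 274.0588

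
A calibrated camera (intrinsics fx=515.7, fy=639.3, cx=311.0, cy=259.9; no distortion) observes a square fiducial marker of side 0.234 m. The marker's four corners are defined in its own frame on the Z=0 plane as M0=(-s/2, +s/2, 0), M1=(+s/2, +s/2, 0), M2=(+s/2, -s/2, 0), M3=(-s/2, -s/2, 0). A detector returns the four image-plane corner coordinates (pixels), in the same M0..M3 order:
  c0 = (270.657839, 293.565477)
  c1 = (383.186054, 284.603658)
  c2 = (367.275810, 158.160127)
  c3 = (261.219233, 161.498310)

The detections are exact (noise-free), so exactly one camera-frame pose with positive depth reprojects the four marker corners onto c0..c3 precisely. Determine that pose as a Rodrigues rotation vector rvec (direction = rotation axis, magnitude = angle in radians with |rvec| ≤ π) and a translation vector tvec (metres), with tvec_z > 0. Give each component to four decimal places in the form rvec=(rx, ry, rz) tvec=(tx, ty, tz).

Intrinsics K: fx=515.7, fy=639.3, cx=311.0, cy=259.9
Marker side s = 0.234 m; corners in marker frame (Z=0):
  M0 = (-0.1170, +0.1170, 0)
  M1 = (+0.1170, +0.1170, 0)
  M2 = (+0.1170, -0.1170, 0)
  M3 = (-0.1170, -0.1170, 0)
Detected image corners:
  c0 = (270.657839, 293.565477) px
  c1 = (383.186054, 284.603658) px
  c2 = (367.275810, 158.160127) px
  c3 = (261.219233, 161.498310) px
Planar DLT: solve 8×8 A·h = b for H (H[2,2]=1):
  H  [+522.06061 -33.10973 +321.48793]
  H  [+12.91880 +490.82955 +222.32960]
  H  [+0.17294 -0.27311 +1.00000]
B = K⁻¹H; ‖b₁‖=0.925720, ‖b₂‖=0.925720; λ = 2/(‖b₁‖+‖b₂‖) = 1.080241, sign → tz>0 ⇒ λ=+1.080241
r₁ = λ·B[:,0] = (+0.98090,-0.05412,+0.18681); r₂ = λ·B[:,1] = (+0.10856,+0.94930,-0.29502)
r₃ = r₁×r₂ = (-0.16138,+0.30967,+0.93705); SVD([r₁ r₂ r₃]) → R = UVᵀ:
  R  [+0.98090 +0.10856 -0.16138]
  R  [-0.05412 +0.94930 +0.30967]
  R  [+0.18681 -0.29502 +0.93705]
t = (+0.02197, -0.06348, +1.08024) m
tr R = 2.867258; θ = arccos((tr R − 1)/2) = 0.366384 rad = 20.992°
axis k = ((R−Rᵀ)₃₂, (R−Rᵀ)₁₃, (R−Rᵀ)₂₁) / (2 sinθ) = (-0.843966, -0.485971, -0.227052)
rvec = θ·k = (-0.309216, -0.178052, -0.083188)

rvec=(-0.3092, -0.1781, -0.0832) tvec=(0.0220, -0.0635, 1.0802)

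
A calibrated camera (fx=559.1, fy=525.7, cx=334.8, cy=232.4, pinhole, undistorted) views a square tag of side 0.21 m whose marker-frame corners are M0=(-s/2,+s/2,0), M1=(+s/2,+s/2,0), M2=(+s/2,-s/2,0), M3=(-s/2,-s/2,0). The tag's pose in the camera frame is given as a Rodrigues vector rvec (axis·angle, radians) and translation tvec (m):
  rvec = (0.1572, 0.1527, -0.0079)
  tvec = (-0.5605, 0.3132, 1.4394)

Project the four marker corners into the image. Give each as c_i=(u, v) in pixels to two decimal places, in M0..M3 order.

Intrinsics K: fx=559.1, fy=525.7, cx=334.8, cy=232.4
Marker side s = 0.21 m; corners in marker frame (Z=0):
  M0 = (-0.1050, +0.1050, 0)
  M1 = (+0.1050, +0.1050, 0)
  M2 = (+0.1050, -0.1050, 0)
  M3 = (-0.1050, -0.1050, 0)
rvec = (0.1572, 0.1527, -0.0079), |rvec| = θ = 0.21930 rad = 12.565°
Rodrigues: sinθ=0.21754, 1−cosθ=0.02395; R = I + sinθ·[k]× + (1−cosθ)·[k]×²:
    [+0.98836 +0.01979 +0.15086]
    [+0.00412 +0.98766 -0.15654]
    [-0.15210 +0.15534 +0.97608]
t = (-0.5605, 0.3132, 1.4394) m
M0: Pc = R·M0+t = (-0.66220, +0.41647, +1.47168); u = 559.1·(-0.66220)/1.47168 + 334.8 = 83.2267, v = 525.7·(+0.41647)/1.47168 + 232.4 = 381.1683
M1: Pc = R·M1+t = (-0.45464, +0.41734, +1.43974); u = 559.1·(-0.45464)/1.43974 + 334.8 = 158.2462, v = 525.7·(+0.41734)/1.43974 + 232.4 = 384.7844
M2: Pc = R·M2+t = (-0.45880, +0.20993, +1.40712); u = 559.1·(-0.45880)/1.40712 + 334.8 = 152.5017, v = 525.7·(+0.20993)/1.40712 + 232.4 = 310.8291
M3: Pc = R·M3+t = (-0.66636, +0.20906, +1.43906); u = 559.1·(-0.66636)/1.43906 + 334.8 = 75.9091, v = 525.7·(+0.20906)/1.43906 + 232.4 = 308.7724

c0=(83.23, 381.17) c1=(158.25, 384.78) c2=(152.50, 310.83) c3=(75.91, 308.77)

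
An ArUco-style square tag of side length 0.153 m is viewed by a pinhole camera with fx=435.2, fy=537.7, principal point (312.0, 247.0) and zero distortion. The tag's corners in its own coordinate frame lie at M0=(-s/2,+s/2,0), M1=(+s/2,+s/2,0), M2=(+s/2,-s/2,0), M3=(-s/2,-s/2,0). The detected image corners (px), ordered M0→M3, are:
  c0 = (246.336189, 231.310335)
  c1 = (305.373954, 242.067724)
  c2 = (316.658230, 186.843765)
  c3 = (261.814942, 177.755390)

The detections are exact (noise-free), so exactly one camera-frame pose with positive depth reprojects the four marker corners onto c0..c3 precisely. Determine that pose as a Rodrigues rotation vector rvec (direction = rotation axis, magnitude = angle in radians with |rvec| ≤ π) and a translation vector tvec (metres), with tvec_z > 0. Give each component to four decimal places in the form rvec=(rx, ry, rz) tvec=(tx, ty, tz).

Intrinsics K: fx=435.2, fy=537.7, cx=312.0, cy=247.0
Marker side s = 0.153 m; corners in marker frame (Z=0):
  M0 = (-0.0765, +0.0765, 0)
  M1 = (+0.0765, +0.0765, 0)
  M2 = (+0.0765, -0.0765, 0)
  M3 = (-0.0765, -0.0765, 0)
Detected image corners:
  c0 = (246.336189, 231.310335) px
  c1 = (305.373954, 242.067724) px
  c2 = (316.658230, 186.843765) px
  c3 = (261.814942, 177.755390) px
Planar DLT: solve 8×8 A·h = b for H (H[2,2]=1):
  H  [+341.08817 -230.78752 +282.56985]
  H  [+41.99953 +249.25566 +208.39879]
  H  [-0.10809 -0.50687 +1.00000]
B = K⁻¹H; ‖b₁‖=0.877351, ‖b₂‖=0.877351; λ = 2/(‖b₁‖+‖b₂‖) = 1.139795, sign → tz>0 ⇒ λ=+1.139795
r₁ = λ·B[:,0] = (+0.98164,+0.14562,-0.12320); r₂ = λ·B[:,1] = (-0.19026,+0.79375,-0.57772)
r₃ = r₁×r₂ = (+0.01366,+0.59056,+0.80688); SVD([r₁ r₂ r₃]) → R = UVᵀ:
  R  [+0.98164 -0.19026 +0.01366]
  R  [+0.14562 +0.79375 +0.59056]
  R  [-0.12320 -0.57772 +0.80688]
t = (-0.07708, -0.08183, +1.13979) m
tr R = 2.582267; θ = arccos((tr R − 1)/2) = 0.658136 rad = 37.708°
axis k = ((R−Rᵀ)₃₂, (R−Rᵀ)₁₃, (R−Rᵀ)₂₁) / (2 sinθ) = (-0.955035, +0.111881, +0.274573)
rvec = θ·k = (-0.628543, +0.073633, +0.180706)

rvec=(-0.6285, 0.0736, 0.1807) tvec=(-0.0771, -0.0818, 1.1398)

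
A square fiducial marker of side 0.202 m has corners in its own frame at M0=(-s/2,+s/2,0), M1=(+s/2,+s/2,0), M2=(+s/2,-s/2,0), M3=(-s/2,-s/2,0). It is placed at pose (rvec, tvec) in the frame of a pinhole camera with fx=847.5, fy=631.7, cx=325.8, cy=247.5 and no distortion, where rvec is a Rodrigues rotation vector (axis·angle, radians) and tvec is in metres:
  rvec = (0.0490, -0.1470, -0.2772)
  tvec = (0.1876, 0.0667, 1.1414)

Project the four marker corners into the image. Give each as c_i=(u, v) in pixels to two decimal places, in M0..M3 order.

c0=(414.48, 354.21) c1=(552.46, 321.33) c2=(515.09, 215.47) c3=(374.48, 246.12)

Intrinsics K: fx=847.5, fy=631.7, cx=325.8, cy=247.5
Marker side s = 0.202 m; corners in marker frame (Z=0):
  M0 = (-0.1010, +0.1010, 0)
  M1 = (+0.1010, +0.1010, 0)
  M2 = (+0.1010, -0.1010, 0)
  M3 = (-0.1010, -0.1010, 0)
rvec = (0.0490, -0.1470, -0.2772), |rvec| = θ = 0.31757 rad = 18.195°
Rodrigues: sinθ=0.31226, 1−cosθ=0.05000; R = I + sinθ·[k]× + (1−cosθ)·[k]×²:
    [+0.95119 +0.26899 -0.15128]
    [-0.27614 +0.96071 -0.02798]
    [+0.13781 +0.06838 +0.98810]
t = (0.1876, 0.0667, 1.1414) m
M0: Pc = R·M0+t = (+0.11870, +0.19162, +1.13439); u = 847.5·(+0.11870)/1.13439 + 325.8 = 414.4793, v = 631.7·(+0.19162)/1.13439 + 247.5 = 354.2071
M1: Pc = R·M1+t = (+0.31084, +0.13584, +1.16223); u = 847.5·(+0.31084)/1.16223 + 325.8 = 552.4647, v = 631.7·(+0.13584)/1.16223 + 247.5 = 321.3338
M2: Pc = R·M2+t = (+0.25650, -0.05822, +1.14841); u = 847.5·(+0.25650)/1.14841 + 325.8 = 515.0920, v = 631.7·(-0.05822)/1.14841 + 247.5 = 215.4744
M3: Pc = R·M3+t = (+0.06436, -0.00244, +1.12057); u = 847.5·(+0.06436)/1.12057 + 325.8 = 374.4773, v = 631.7·(-0.00244)/1.12057 + 247.5 = 246.1233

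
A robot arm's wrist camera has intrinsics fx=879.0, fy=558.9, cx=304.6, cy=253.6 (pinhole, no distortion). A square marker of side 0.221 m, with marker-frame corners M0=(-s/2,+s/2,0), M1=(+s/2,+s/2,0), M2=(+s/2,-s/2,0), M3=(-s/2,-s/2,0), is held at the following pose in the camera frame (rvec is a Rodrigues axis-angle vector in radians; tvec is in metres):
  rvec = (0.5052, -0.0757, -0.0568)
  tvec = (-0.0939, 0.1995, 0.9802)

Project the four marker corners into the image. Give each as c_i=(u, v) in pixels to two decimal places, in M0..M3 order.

Intrinsics K: fx=879.0, fy=558.9, cx=304.6, cy=253.6
Marker side s = 0.221 m; corners in marker frame (Z=0):
  M0 = (-0.1105, +0.1105, 0)
  M1 = (+0.1105, +0.1105, 0)
  M2 = (+0.1105, -0.1105, 0)
  M3 = (-0.1105, -0.1105, 0)
rvec = (0.5052, -0.0757, -0.0568), |rvec| = θ = 0.51399 rad = 29.449°
Rodrigues: sinθ=0.49165, 1−cosθ=0.12921; R = I + sinθ·[k]× + (1−cosθ)·[k]×²:
    [+0.99562 +0.03563 -0.08645]
    [-0.07304 +0.87359 -0.48114]
    [+0.05838 +0.48535 +0.87237]
t = (-0.0939, 0.1995, 0.9802) m
M0: Pc = R·M0+t = (-0.19998, +0.30410, +1.02738); u = 879.0·(-0.19998)/1.02738 + 304.6 = 133.5031, v = 558.9·(+0.30410)/1.02738 + 253.6 = 419.0333
M1: Pc = R·M1+t = (+0.02005, +0.28796, +1.04028); u = 879.0·(+0.02005)/1.04028 + 304.6 = 321.5438, v = 558.9·(+0.28796)/1.04028 + 253.6 = 408.3097
M2: Pc = R·M2+t = (+0.01218, +0.09490, +0.93302); u = 879.0·(+0.01218)/0.93302 + 304.6 = 316.0740, v = 558.9·(+0.09490)/0.93302 + 253.6 = 310.4457
M3: Pc = R·M3+t = (-0.20785, +0.11104, +0.92012); u = 879.0·(-0.20785)/0.92012 + 304.6 = 106.0358, v = 558.9·(+0.11104)/0.92012 + 253.6 = 321.0472

c0=(133.50, 419.03) c1=(321.54, 408.31) c2=(316.07, 310.45) c3=(106.04, 321.05)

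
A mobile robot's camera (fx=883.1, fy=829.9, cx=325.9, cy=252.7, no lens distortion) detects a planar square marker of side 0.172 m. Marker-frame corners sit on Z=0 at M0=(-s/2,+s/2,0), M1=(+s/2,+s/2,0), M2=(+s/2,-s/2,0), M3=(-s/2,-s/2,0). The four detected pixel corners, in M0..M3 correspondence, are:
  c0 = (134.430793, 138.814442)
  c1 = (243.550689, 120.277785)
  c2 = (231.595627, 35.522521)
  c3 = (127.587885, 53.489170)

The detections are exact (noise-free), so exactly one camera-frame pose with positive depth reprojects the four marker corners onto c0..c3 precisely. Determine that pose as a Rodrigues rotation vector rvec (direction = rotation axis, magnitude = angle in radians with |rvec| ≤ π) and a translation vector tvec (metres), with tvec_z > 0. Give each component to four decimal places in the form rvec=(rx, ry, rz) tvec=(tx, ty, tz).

Intrinsics K: fx=883.1, fy=829.9, cx=325.9, cy=252.7
Marker side s = 0.172 m; corners in marker frame (Z=0):
  M0 = (-0.0860, +0.0860, 0)
  M1 = (+0.0860, +0.0860, 0)
  M2 = (+0.0860, -0.0860, 0)
  M3 = (-0.0860, -0.0860, 0)
Detected image corners:
  c0 = (134.430793, 138.814442) px
  c1 = (243.550689, 120.277785) px
  c2 = (231.595627, 35.522521) px
  c3 = (127.587885, 53.489170) px
Planar DLT: solve 8×8 A·h = b for H (H[2,2]=1):
  H  [+615.42441 +3.55146 +184.08531]
  H  [-107.85907 +470.30795 +86.02878]
  H  [-0.02050 -0.27710 +1.00000]
B = K⁻¹H; ‖b₁‖=0.715533, ‖b₂‖=0.715533; λ = 2/(‖b₁‖+‖b₂‖) = 1.397559, sign → tz>0 ⇒ λ=+1.397559
r₁ = λ·B[:,0] = (+0.98452,-0.17291,-0.02865); r₂ = λ·B[:,1] = (+0.14854,+0.90992,-0.38727)
r₃ = r₁×r₂ = (+0.09304,+0.37702,+0.92152); SVD([r₁ r₂ r₃]) → R = UVᵀ:
  R  [+0.98452 +0.14854 +0.09304]
  R  [-0.17291 +0.90992 +0.37702]
  R  [-0.02865 -0.38727 +0.92152]
t = (-0.22443, -0.28068, +1.39756) m
tr R = 2.815966; θ = arccos((tr R − 1)/2) = 0.432351 rad = 24.772°
axis k = ((R−Rᵀ)₃₂, (R−Rᵀ)₁₃, (R−Rᵀ)₂₁) / (2 sinθ) = (-0.912018, +0.145212, -0.383584)
rvec = θ·k = (-0.394312, +0.062783, -0.165843)

rvec=(-0.3943, 0.0628, -0.1658) tvec=(-0.2244, -0.2807, 1.3976)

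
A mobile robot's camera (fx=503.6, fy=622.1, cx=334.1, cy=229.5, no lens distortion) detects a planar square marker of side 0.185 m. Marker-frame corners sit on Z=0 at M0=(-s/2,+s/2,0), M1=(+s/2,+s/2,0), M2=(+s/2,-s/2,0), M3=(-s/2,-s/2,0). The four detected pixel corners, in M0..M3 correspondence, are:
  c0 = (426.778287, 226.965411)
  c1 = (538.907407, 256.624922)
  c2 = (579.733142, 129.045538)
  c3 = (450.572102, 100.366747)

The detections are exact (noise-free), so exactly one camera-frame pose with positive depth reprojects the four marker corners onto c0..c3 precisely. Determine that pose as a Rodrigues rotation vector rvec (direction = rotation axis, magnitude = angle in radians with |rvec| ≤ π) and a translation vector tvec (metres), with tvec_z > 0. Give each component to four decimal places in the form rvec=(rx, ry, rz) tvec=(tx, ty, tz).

rvec=(0.5803, 0.2214, 0.1622) tvec=(0.2547, -0.0600, 0.7885)

Intrinsics K: fx=503.6, fy=622.1, cx=334.1, cy=229.5
Marker side s = 0.185 m; corners in marker frame (Z=0):
  M0 = (-0.0925, +0.0925, 0)
  M1 = (+0.0925, +0.0925, 0)
  M2 = (+0.0925, -0.0925, 0)
  M3 = (-0.0925, -0.0925, 0)
Detected image corners:
  c0 = (426.778287, 226.965411) px
  c1 = (538.907407, 256.624922) px
  c2 = (579.733142, 129.045538) px
  c3 = (450.572102, 100.366747) px
Planar DLT: solve 8×8 A·h = b for H (H[2,2]=1):
  H  [+547.17409 +179.70657 +496.79921]
  H  [+121.42818 +813.18827 +182.13885]
  H  [-0.20430 +0.70839 +1.00000]
B = K⁻¹H; ‖b₁‖=1.268218, ‖b₂‖=1.268218; λ = 2/(‖b₁‖+‖b₂‖) = 0.788508, sign → tz>0 ⇒ λ=+0.788508
r₁ = λ·B[:,0] = (+0.96361,+0.21334,-0.16109); r₂ = λ·B[:,1] = (-0.08919,+0.82465,+0.55857)
r₃ = r₁×r₂ = (+0.25201,-0.52387,+0.81366); SVD([r₁ r₂ r₃]) → R = UVᵀ:
  R  [+0.96361 -0.08919 +0.25201]
  R  [+0.21334 +0.82465 -0.52387]
  R  [-0.16109 +0.55857 +0.81366]
t = (+0.25475, -0.06003, +0.78851) m
tr R = 2.601918; θ = arccos((tr R − 1)/2) = 0.641901 rad = 36.778°
axis k = ((R−Rᵀ)₃₂, (R−Rᵀ)₁₃, (R−Rᵀ)₂₁) / (2 sinθ) = (+0.903965, +0.344987, +0.252649)
rvec = θ·k = (+0.580256, +0.221447, +0.162176)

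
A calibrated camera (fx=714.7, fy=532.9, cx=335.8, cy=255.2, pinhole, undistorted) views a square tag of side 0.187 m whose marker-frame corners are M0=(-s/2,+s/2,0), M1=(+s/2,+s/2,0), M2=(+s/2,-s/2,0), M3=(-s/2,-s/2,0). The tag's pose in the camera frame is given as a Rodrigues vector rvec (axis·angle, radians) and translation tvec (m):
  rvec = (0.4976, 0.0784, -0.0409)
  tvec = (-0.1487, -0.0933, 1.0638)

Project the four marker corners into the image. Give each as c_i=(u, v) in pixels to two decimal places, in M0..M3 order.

c0=(184.43, 250.75) c1=(303.25, 248.86) c2=(292.69, 161.80) c3=(163.76, 165.19)

Intrinsics K: fx=714.7, fy=532.9, cx=335.8, cy=255.2
Marker side s = 0.187 m; corners in marker frame (Z=0):
  M0 = (-0.0935, +0.0935, 0)
  M1 = (+0.0935, +0.0935, 0)
  M2 = (+0.0935, -0.0935, 0)
  M3 = (-0.0935, -0.0935, 0)
rvec = (0.4976, 0.0784, -0.0409), |rvec| = θ = 0.50540 rad = 28.957°
Rodrigues: sinθ=0.48415, 1−cosθ=0.12502; R = I + sinθ·[k]× + (1−cosθ)·[k]×²:
    [+0.99617 +0.05828 +0.06514]
    [-0.02009 +0.87799 -0.47826]
    [-0.08507 +0.47512 +0.87580]
t = (-0.1487, -0.0933, 1.0638) m
M0: Pc = R·M0+t = (-0.23639, -0.00933, +1.11618); u = 714.7·(-0.23639)/1.11618 + 335.8 = 184.4348, v = 532.9·(-0.00933)/1.11618 + 255.2 = 250.7457
M1: Pc = R·M1+t = (-0.05011, -0.01309, +1.10027); u = 714.7·(-0.05011)/1.10027 + 335.8 = 303.2507, v = 532.9·(-0.01309)/1.10027 + 255.2 = 248.8620
M2: Pc = R·M2+t = (-0.06101, -0.17727, +1.01142); u = 714.7·(-0.06101)/1.01142 + 335.8 = 292.6910, v = 532.9·(-0.17727)/1.01142 + 255.2 = 161.7996
M3: Pc = R·M3+t = (-0.24729, -0.17351, +1.02733); u = 714.7·(-0.24729)/1.02733 + 335.8 = 163.7630, v = 532.9·(-0.17351)/1.02733 + 255.2 = 165.1942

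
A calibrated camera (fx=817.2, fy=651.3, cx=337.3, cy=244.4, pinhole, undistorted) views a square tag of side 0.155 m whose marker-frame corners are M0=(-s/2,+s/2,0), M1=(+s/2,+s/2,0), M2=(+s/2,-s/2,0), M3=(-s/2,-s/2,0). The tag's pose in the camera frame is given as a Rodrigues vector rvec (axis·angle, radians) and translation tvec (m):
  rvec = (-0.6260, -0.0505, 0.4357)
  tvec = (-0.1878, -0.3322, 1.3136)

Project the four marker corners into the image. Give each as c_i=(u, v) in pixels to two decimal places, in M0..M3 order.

Intrinsics K: fx=817.2, fy=651.3, cx=337.3, cy=244.4
Marker side s = 0.155 m; corners in marker frame (Z=0):
  M0 = (-0.0775, +0.0775, 0)
  M1 = (+0.0775, +0.0775, 0)
  M2 = (+0.0775, -0.0775, 0)
  M3 = (-0.0775, -0.0775, 0)
rvec = (-0.6260, -0.0505, 0.4357), |rvec| = θ = 0.76437 rad = 43.795°
Rodrigues: sinθ=0.69208, 1−cosθ=0.27818; R = I + sinθ·[k]× + (1−cosθ)·[k]×²:
    [+0.90840 -0.37944 -0.17559]
    [+0.40955 +0.72303 +0.55632]
    [-0.08414 -0.57727 +0.81220]
t = (-0.1878, -0.3322, 1.3136) m
M0: Pc = R·M0+t = (-0.28761, -0.30790, +1.27538); u = 817.2·(-0.28761)/1.27538 + 337.3 = 153.0154, v = 651.3·(-0.30790)/1.27538 + 244.4 = 87.1621
M1: Pc = R·M1+t = (-0.14681, -0.24443, +1.26234); u = 817.2·(-0.14681)/1.26234 + 337.3 = 242.2625, v = 651.3·(-0.24443)/1.26234 + 244.4 = 118.2898
M2: Pc = R·M2+t = (-0.08799, -0.35650, +1.35182); u = 817.2·(-0.08799)/1.35182 + 337.3 = 284.1071, v = 651.3·(-0.35650)/1.35182 + 244.4 = 72.6422
M3: Pc = R·M3+t = (-0.22879, -0.41997, +1.36486); u = 817.2·(-0.22879)/1.36486 + 337.3 = 200.3111, v = 651.3·(-0.41997)/1.36486 + 244.4 = 43.9913

c0=(153.02, 87.16) c1=(242.26, 118.29) c2=(284.11, 72.64) c3=(200.31, 43.99)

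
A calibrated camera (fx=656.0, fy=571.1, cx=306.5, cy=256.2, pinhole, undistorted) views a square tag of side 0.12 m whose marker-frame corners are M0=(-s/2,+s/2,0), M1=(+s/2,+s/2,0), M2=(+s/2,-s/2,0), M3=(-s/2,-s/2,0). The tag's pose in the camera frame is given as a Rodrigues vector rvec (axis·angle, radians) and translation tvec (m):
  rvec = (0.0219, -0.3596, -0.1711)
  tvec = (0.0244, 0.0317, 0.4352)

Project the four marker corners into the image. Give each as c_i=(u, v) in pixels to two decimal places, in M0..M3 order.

Intrinsics K: fx=656.0, fy=571.1, cx=306.5, cy=256.2
Marker side s = 0.12 m; corners in marker frame (Z=0):
  M0 = (-0.0600, +0.0600, 0)
  M1 = (+0.0600, +0.0600, 0)
  M2 = (+0.0600, -0.0600, 0)
  M3 = (-0.0600, -0.0600, 0)
rvec = (0.0219, -0.3596, -0.1711), |rvec| = θ = 0.39883 rad = 22.851°
Rodrigues: sinθ=0.38834, 1−cosθ=0.07848; R = I + sinθ·[k]× + (1−cosθ)·[k]×²:
    [+0.92175 +0.16271 -0.35199]
    [-0.17049 +0.98532 +0.00903]
    [+0.34829 +0.05168 +0.93596]
t = (0.0244, 0.0317, 0.4352) m
M0: Pc = R·M0+t = (-0.02114, +0.10105, +0.41740); u = 656.0·(-0.02114)/0.41740 + 306.5 = 273.2724, v = 571.1·(+0.10105)/0.41740 + 256.2 = 394.4564
M1: Pc = R·M1+t = (+0.08947, +0.08059, +0.45920); u = 656.0·(+0.08947)/0.45920 + 306.5 = 434.3118, v = 571.1·(+0.08059)/0.45920 + 256.2 = 356.4289
M2: Pc = R·M2+t = (+0.06994, -0.03765, +0.45300); u = 656.0·(+0.06994)/0.45300 + 306.5 = 407.7858, v = 571.1·(-0.03765)/0.45300 + 256.2 = 208.7362
M3: Pc = R·M3+t = (-0.04067, -0.01719, +0.41120); u = 656.0·(-0.04067)/0.41120 + 306.5 = 241.6214, v = 571.1·(-0.01719)/0.41120 + 256.2 = 232.3256

c0=(273.27, 394.46) c1=(434.31, 356.43) c2=(407.79, 208.74) c3=(241.62, 232.33)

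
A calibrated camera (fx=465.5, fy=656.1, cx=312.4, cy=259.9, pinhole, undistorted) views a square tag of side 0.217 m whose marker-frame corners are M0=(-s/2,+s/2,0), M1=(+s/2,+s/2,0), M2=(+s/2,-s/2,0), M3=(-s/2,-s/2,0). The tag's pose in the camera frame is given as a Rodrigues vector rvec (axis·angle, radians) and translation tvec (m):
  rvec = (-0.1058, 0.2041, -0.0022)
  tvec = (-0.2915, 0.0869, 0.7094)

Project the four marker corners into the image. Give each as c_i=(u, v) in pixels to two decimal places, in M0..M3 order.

Intrinsics K: fx=465.5, fy=656.1, cx=312.4, cy=259.9
Marker side s = 0.217 m; corners in marker frame (Z=0):
  M0 = (-0.1085, +0.1085, 0)
  M1 = (+0.1085, +0.1085, 0)
  M2 = (+0.1085, -0.1085, 0)
  M3 = (-0.1085, -0.1085, 0)
rvec = (-0.1058, 0.2041, -0.0022), |rvec| = θ = 0.22990 rad = 13.172°
Rodrigues: sinθ=0.22788, 1−cosθ=0.02631; R = I + sinθ·[k]× + (1−cosθ)·[k]×²:
    [+0.97926 -0.00857 +0.20242]
    [-0.01293 +0.99443 +0.10465]
    [-0.20219 -0.10509 +0.97369]
t = (-0.2915, 0.0869, 0.7094) m
M0: Pc = R·M0+t = (-0.39868, +0.19620, +0.71994); u = 465.5·(-0.39868)/0.71994 + 312.4 = 54.6194, v = 656.1·(+0.19620)/0.71994 + 259.9 = 438.7016
M1: Pc = R·M1+t = (-0.18618, +0.19339, +0.67606); u = 465.5·(-0.18618)/0.67606 + 312.4 = 184.2060, v = 656.1·(+0.19339)/0.67606 + 259.9 = 447.5826
M2: Pc = R·M2+t = (-0.18432, -0.02240, +0.69886); u = 465.5·(-0.18432)/0.69886 + 312.4 = 189.6278, v = 656.1·(-0.02240)/0.69886 + 259.9 = 238.8725
M3: Pc = R·M3+t = (-0.39682, -0.01959, +0.74274); u = 465.5·(-0.39682)/0.74274 + 312.4 = 63.6997, v = 656.1·(-0.01959)/0.74274 + 259.9 = 242.5932

c0=(54.62, 438.70) c1=(184.21, 447.58) c2=(189.63, 238.87) c3=(63.70, 242.59)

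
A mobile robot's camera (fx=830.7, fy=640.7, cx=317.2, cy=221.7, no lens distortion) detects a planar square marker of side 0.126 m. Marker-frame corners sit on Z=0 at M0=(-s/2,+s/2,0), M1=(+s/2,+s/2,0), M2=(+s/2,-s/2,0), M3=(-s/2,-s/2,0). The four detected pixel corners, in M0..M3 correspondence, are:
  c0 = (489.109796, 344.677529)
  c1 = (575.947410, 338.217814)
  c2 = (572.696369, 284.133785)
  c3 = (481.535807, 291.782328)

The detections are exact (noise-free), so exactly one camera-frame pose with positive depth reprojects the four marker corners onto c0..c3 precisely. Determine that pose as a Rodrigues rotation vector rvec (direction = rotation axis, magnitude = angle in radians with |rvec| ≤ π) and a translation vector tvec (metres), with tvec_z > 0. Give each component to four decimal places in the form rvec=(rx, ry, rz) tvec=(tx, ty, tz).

rvec=(0.5048, 0.1149, -0.1624) tvec=(0.3065, 0.1753, 1.1990)

Intrinsics K: fx=830.7, fy=640.7, cx=317.2, cy=221.7
Marker side s = 0.126 m; corners in marker frame (Z=0):
  M0 = (-0.0630, +0.0630, 0)
  M1 = (+0.0630, +0.0630, 0)
  M2 = (+0.0630, -0.0630, 0)
  M3 = (-0.0630, -0.0630, 0)
Detected image corners:
  c0 = (489.109796, 344.677529) px
  c1 = (575.947410, 338.217814) px
  c2 = (572.696369, 284.133785) px
  c3 = (481.535807, 291.782328) px
Planar DLT: solve 8×8 A·h = b for H (H[2,2]=1):
  H  [+639.92567 +251.35067 +529.54018]
  H  [-95.06583 +548.18537 +315.39284]
  H  [-0.12455 +0.39307 +1.00000]
B = K⁻¹H; ‖b₁‖=0.834007, ‖b₂‖=0.834007; λ = 2/(‖b₁‖+‖b₂‖) = 1.199031, sign → tz>0 ⇒ λ=+1.199031
r₁ = λ·B[:,0] = (+0.98069,-0.12623,-0.14934); r₂ = λ·B[:,1] = (+0.18283,+0.86281,+0.47131)
r₃ = r₁×r₂ = (+0.06936,-0.48951,+0.86923); SVD([r₁ r₂ r₃]) → R = UVᵀ:
  R  [+0.98069 +0.18283 +0.06936]
  R  [-0.12623 +0.86281 -0.48951]
  R  [-0.14934 +0.47131 +0.86923]
t = (+0.30649, +0.17534, +1.19903) m
tr R = 2.712737; θ = arccos((tr R − 1)/2) = 0.542601 rad = 31.089°
axis k = ((R−Rᵀ)₃₂, (R−Rᵀ)₁₃, (R−Rᵀ)₂₁) / (2 sinθ) = (+0.930371, +0.211774, -0.299269)
rvec = θ·k = (+0.504821, +0.114909, -0.162384)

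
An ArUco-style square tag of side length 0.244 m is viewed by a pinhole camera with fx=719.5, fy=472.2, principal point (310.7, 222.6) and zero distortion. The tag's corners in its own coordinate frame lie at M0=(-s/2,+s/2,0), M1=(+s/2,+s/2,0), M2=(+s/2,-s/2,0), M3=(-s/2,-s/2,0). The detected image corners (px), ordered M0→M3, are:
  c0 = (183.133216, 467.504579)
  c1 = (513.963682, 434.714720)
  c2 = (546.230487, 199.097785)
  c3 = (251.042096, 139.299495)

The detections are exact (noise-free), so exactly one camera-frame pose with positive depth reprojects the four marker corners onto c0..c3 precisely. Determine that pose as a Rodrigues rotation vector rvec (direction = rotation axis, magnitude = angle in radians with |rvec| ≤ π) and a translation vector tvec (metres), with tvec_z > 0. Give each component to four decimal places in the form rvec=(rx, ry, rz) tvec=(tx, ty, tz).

Intrinsics K: fx=719.5, fy=472.2, cx=310.7, cy=222.6
Marker side s = 0.244 m; corners in marker frame (Z=0):
  M0 = (-0.1220, +0.1220, 0)
  M1 = (+0.1220, +0.1220, 0)
  M2 = (+0.1220, -0.1220, 0)
  M3 = (-0.1220, -0.1220, 0)
Detected image corners:
  c0 = (183.133216, 467.504579) px
  c1 = (513.963682, 434.714720) px
  c2 = (546.230487, 199.097785) px
  c3 = (251.042096, 139.299495) px
Planar DLT: solve 8×8 A·h = b for H (H[2,2]=1):
  H  [+1787.93141 -286.34178 +400.28283]
  H  [+482.29800 +1046.59580 +306.98442]
  H  [+1.35797 -0.24937 +1.00000]
B = K⁻¹H; ‖b₁‖=2.365148, ‖b₂‖=2.365148; λ = 2/(‖b₁‖+‖b₂‖) = 0.422807, sign → tz>0 ⇒ λ=+0.422807
r₁ = λ·B[:,0] = (+0.80272,+0.16118,+0.57416); r₂ = λ·B[:,1] = (-0.12274,+0.98682,-0.10544)
r₃ = r₁×r₂ = (-0.58359,+0.01417,+0.81193); SVD([r₁ r₂ r₃]) → R = UVᵀ:
  R  [+0.80272 -0.12274 -0.58359]
  R  [+0.16118 +0.98682 +0.01417]
  R  [+0.57416 -0.10544 +0.81193]
t = (+0.05264, +0.07556, +0.42281) m
tr R = 2.601470; θ = arccos((tr R − 1)/2) = 0.642275 rad = 36.800°
axis k = ((R−Rᵀ)₃₂, (R−Rᵀ)₁₃, (R−Rᵀ)₂₁) / (2 sinθ) = (-0.099833, -0.966370, +0.236987)
rvec = θ·k = (-0.064120, -0.620675, +0.152211)

rvec=(-0.0641, -0.6207, 0.1522) tvec=(0.0526, 0.0756, 0.4228)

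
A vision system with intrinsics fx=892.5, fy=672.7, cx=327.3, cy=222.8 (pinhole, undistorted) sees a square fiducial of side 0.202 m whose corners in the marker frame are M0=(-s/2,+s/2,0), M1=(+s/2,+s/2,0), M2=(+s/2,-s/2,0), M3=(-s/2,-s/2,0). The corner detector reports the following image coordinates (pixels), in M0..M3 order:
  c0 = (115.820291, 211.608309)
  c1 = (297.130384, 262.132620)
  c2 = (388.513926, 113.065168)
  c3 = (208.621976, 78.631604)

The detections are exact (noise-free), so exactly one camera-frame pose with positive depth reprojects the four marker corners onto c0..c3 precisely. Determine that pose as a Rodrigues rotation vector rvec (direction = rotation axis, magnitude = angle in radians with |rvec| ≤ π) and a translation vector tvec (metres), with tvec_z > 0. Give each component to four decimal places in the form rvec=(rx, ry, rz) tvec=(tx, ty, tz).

Intrinsics K: fx=892.5, fy=672.7, cx=327.3, cy=222.8
Marker side s = 0.202 m; corners in marker frame (Z=0):
  M0 = (-0.1010, +0.1010, 0)
  M1 = (+0.1010, +0.1010, 0)
  M2 = (+0.1010, -0.1010, 0)
  M3 = (-0.1010, -0.1010, 0)
Detected image corners:
  c0 = (115.820291, 211.608309) px
  c1 = (297.130384, 262.132620) px
  c2 = (388.513926, 113.065168) px
  c3 = (208.621976, 78.631604) px
Planar DLT: solve 8×8 A·h = b for H (H[2,2]=1):
  H  [+772.88088 -527.63337 +249.46638]
  H  [+129.38315 +649.05746 +163.31270]
  H  [-0.47950 -0.28338 +1.00000]
B = K⁻¹H; ‖b₁‖=1.199415, ‖b₂‖=1.199415; λ = 2/(‖b₁‖+‖b₂‖) = 0.833739, sign → tz>0 ⇒ λ=+0.833739
r₁ = λ·B[:,0] = (+0.86860,+0.29276,-0.39977); r₂ = λ·B[:,1] = (-0.40625,+0.88269,-0.23626)
r₃ = r₁×r₂ = (+0.28371,+0.36763,+0.88564); SVD([r₁ r₂ r₃]) → R = UVᵀ:
  R  [+0.86860 -0.40625 +0.28371]
  R  [+0.29276 +0.88269 +0.36763]
  R  [-0.39977 -0.23626 +0.88564]
t = (-0.07271, -0.07373, +0.83374) m
tr R = 2.636931; θ = arccos((tr R − 1)/2) = 0.612061 rad = 35.069°
axis k = ((R−Rᵀ)₃₂, (R−Rᵀ)₁₃, (R−Rᵀ)₂₁) / (2 sinθ) = (-0.525531, +0.594792, +0.608309)
rvec = θ·k = (-0.321657, +0.364049, +0.372322)

rvec=(-0.3217, 0.3640, 0.3723) tvec=(-0.0727, -0.0737, 0.8337)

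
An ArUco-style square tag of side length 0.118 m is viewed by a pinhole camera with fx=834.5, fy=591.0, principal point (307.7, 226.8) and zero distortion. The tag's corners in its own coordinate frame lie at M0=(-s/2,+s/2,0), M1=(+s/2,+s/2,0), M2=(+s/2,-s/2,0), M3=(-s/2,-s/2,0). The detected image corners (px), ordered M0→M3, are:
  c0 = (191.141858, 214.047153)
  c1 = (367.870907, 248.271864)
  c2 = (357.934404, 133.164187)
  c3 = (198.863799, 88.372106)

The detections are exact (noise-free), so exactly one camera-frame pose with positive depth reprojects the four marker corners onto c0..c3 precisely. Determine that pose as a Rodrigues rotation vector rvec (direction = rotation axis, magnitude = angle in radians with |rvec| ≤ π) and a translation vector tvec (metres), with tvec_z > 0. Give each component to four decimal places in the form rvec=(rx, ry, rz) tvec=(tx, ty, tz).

rvec=(-0.4544, -0.5951, 0.1160) tvec=(-0.0140, -0.0485, 0.4955)

Intrinsics K: fx=834.5, fy=591.0, cx=307.7, cy=226.8
Marker side s = 0.118 m; corners in marker frame (Z=0):
  M0 = (-0.0590, +0.0590, 0)
  M1 = (+0.0590, +0.0590, 0)
  M2 = (+0.0590, -0.0590, 0)
  M3 = (-0.0590, -0.0590, 0)
Detected image corners:
  c0 = (191.141858, 214.047153) px
  c1 = (367.870907, 248.271864) px
  c2 = (357.934404, 133.164187) px
  c3 = (198.863799, 88.372106) px
Planar DLT: solve 8×8 A·h = b for H (H[2,2]=1):
  H  [+1708.63446 -236.57037 +284.06762]
  H  [+514.75221 +863.97221 +168.98452]
  H  [+1.03860 -0.89814 +1.00000]
B = K⁻¹H; ‖b₁‖=2.018057, ‖b₂‖=2.018057; λ = 2/(‖b₁‖+‖b₂‖) = 0.495526, sign → tz>0 ⇒ λ=+0.495526
r₁ = λ·B[:,0] = (+0.82482,+0.23409,+0.51465); r₂ = λ·B[:,1] = (+0.02363,+0.89519,-0.44505)
r₃ = r₁×r₂ = (-0.56490,+0.37925,+0.73284); SVD([r₁ r₂ r₃]) → R = UVᵀ:
  R  [+0.82482 +0.02363 -0.56490]
  R  [+0.23409 +0.89519 +0.37925]
  R  [+0.51465 -0.44505 +0.73284]
t = (-0.01403, -0.04848, +0.49553) m
tr R = 2.452860; θ = arccos((tr R − 1)/2) = 0.757683 rad = 43.412°
axis k = ((R−Rᵀ)₃₂, (R−Rᵀ)₁₃, (R−Rᵀ)₂₁) / (2 sinθ) = (-0.599719, -0.785423, +0.153126)
rvec = θ·k = (-0.454397, -0.595102, +0.116021)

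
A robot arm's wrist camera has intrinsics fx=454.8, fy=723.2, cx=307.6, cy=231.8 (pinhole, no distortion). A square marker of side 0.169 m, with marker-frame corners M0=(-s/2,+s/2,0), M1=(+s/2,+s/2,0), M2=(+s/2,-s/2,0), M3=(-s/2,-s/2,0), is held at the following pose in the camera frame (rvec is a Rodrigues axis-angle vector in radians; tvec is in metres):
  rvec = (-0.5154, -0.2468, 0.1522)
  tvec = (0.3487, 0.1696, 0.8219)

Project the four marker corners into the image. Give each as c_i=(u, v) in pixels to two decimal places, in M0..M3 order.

Intrinsics K: fx=454.8, fy=723.2, cx=307.6, cy=231.8
Marker side s = 0.169 m; corners in marker frame (Z=0):
  M0 = (-0.0845, +0.0845, 0)
  M1 = (+0.0845, +0.0845, 0)
  M2 = (+0.0845, -0.0845, 0)
  M3 = (-0.0845, -0.0845, 0)
rvec = (-0.5154, -0.2468, 0.1522), |rvec| = θ = 0.59136 rad = 33.883°
Rodrigues: sinθ=0.55749, 1−cosθ=0.16982; R = I + sinθ·[k]× + (1−cosθ)·[k]×²:
    [+0.95917 -0.08171 -0.27076]
    [+0.20525 +0.85976 +0.46764]
    [+0.19457 -0.50412 +0.84143]
t = (0.3487, 0.1696, 0.8219) m
M0: Pc = R·M0+t = (+0.26074, +0.22491, +0.76286); u = 454.8·(+0.26074)/0.76286 + 307.6 = 463.0502, v = 723.2·(+0.22491)/0.76286 + 231.8 = 445.0132
M1: Pc = R·M1+t = (+0.42285, +0.25959, +0.79574); u = 454.8·(+0.42285)/0.79574 + 307.6 = 549.2735, v = 723.2·(+0.25959)/0.79574 + 231.8 = 467.7277
M2: Pc = R·M2+t = (+0.43666, +0.11429, +0.88094); u = 454.8·(+0.43666)/0.88094 + 307.6 = 533.0306, v = 723.2·(+0.11429)/0.88094 + 231.8 = 325.6288
M3: Pc = R·M3+t = (+0.27455, +0.07961, +0.84806); u = 454.8·(+0.27455)/0.84806 + 307.6 = 454.8395, v = 723.2·(+0.07961)/0.84806 + 231.8 = 299.6864

c0=(463.05, 445.01) c1=(549.27, 467.73) c2=(533.03, 325.63) c3=(454.84, 299.69)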